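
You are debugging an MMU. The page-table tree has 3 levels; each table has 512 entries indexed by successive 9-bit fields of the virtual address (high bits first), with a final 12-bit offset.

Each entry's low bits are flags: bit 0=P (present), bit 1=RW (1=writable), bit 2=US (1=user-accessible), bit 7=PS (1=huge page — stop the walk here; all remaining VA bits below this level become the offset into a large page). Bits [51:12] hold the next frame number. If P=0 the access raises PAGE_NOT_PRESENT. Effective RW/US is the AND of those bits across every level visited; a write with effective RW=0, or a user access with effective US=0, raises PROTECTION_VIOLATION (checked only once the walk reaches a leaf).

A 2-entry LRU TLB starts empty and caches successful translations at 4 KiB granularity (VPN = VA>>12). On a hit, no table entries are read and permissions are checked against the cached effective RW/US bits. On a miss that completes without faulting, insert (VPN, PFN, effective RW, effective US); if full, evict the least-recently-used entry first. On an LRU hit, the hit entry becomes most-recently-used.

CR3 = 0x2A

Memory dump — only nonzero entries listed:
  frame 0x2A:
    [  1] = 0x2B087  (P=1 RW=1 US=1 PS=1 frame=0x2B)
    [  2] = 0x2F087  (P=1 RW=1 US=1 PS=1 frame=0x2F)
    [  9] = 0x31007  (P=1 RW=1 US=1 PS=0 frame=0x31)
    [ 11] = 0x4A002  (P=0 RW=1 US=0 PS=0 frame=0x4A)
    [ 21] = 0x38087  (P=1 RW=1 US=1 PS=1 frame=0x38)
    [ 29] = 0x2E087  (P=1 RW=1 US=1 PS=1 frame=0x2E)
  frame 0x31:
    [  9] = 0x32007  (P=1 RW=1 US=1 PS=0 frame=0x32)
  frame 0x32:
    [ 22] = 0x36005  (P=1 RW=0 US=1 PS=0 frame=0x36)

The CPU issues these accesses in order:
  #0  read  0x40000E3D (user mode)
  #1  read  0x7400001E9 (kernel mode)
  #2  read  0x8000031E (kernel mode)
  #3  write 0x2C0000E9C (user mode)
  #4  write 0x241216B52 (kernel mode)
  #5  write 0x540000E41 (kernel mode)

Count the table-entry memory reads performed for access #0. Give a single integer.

Per-access translation:
#0 VA=0x40000E3D (r,user):
  lvl0: tbl 0x2A, slot 1 ⇒ 0x2B087 (P1/RW1/US1/PS1)
  → PA=0x2BE3D (huge @L0)  (1 entries read)
#1 VA=0x7400001E9 (r,kernel):
  lvl0: tbl 0x2A, slot 29 ⇒ 0x2E087 (P1/RW1/US1/PS1)
  → PA=0x2E1E9 (huge @L0)  (1 entries read)
#2 VA=0x8000031E (r,kernel):
  lvl0: tbl 0x2A, slot 2 ⇒ 0x2F087 (P1/RW1/US1/PS1)
  → PA=0x2F31E (huge @L0)  (1 entries read)
#3 VA=0x2C0000E9C (w,user):
  lvl0: tbl 0x2A, slot 11 ⇒ 0x4A002 (P0/RW1/US0/PS0)
  → PAGE_NOT_PRESENT  (1 entries read)
#4 VA=0x241216B52 (w,kernel):
  lvl0: tbl 0x2A, slot 9 ⇒ 0x31007 (P1/RW1/US1/PS0)
  lvl1: tbl 0x31, slot 9 ⇒ 0x32007 (P1/RW1/US1/PS0)
  lvl2: tbl 0x32, slot 22 ⇒ 0x36005 (P1/RW0/US1/PS0)
  → PROTECTION_VIOLATION  (3 entries read)
#5 VA=0x540000E41 (w,kernel):
  lvl0: tbl 0x2A, slot 21 ⇒ 0x38087 (P1/RW1/US1/PS1)
  → PA=0x38E41 (huge @L0)  (1 entries read)

Entries read for #0: 1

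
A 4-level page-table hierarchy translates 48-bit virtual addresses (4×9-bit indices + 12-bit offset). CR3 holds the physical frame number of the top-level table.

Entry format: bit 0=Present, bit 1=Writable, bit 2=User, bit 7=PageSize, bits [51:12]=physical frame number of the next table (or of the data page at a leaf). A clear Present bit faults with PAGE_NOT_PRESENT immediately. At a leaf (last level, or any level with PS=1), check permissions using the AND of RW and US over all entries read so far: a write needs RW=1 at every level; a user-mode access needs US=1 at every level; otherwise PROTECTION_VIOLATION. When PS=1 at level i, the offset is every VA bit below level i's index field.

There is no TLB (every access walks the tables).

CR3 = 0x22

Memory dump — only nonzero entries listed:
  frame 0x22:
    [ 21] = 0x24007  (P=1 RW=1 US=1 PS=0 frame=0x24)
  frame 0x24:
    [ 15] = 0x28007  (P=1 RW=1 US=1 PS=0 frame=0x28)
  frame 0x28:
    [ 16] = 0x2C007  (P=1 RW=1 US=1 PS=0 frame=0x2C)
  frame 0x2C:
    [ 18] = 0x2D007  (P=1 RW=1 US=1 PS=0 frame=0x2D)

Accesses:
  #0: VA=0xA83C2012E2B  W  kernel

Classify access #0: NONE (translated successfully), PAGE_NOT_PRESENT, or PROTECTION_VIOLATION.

Walk each access:
#0 VA=0xA83C2012E2B (w,kernel):
  lvl0: tbl 0x22, slot 21 ⇒ 0x24007 (P1/RW1/US1/PS0)
  lvl1: tbl 0x24, slot 15 ⇒ 0x28007 (P1/RW1/US1/PS0)
  lvl2: tbl 0x28, slot 16 ⇒ 0x2C007 (P1/RW1/US1/PS0)
  lvl3: tbl 0x2C, slot 18 ⇒ 0x2D007 (P1/RW1/US1/PS0)
  ⇒ phys 0x2DE2B  [4 reads]

Access #0 fault: NONE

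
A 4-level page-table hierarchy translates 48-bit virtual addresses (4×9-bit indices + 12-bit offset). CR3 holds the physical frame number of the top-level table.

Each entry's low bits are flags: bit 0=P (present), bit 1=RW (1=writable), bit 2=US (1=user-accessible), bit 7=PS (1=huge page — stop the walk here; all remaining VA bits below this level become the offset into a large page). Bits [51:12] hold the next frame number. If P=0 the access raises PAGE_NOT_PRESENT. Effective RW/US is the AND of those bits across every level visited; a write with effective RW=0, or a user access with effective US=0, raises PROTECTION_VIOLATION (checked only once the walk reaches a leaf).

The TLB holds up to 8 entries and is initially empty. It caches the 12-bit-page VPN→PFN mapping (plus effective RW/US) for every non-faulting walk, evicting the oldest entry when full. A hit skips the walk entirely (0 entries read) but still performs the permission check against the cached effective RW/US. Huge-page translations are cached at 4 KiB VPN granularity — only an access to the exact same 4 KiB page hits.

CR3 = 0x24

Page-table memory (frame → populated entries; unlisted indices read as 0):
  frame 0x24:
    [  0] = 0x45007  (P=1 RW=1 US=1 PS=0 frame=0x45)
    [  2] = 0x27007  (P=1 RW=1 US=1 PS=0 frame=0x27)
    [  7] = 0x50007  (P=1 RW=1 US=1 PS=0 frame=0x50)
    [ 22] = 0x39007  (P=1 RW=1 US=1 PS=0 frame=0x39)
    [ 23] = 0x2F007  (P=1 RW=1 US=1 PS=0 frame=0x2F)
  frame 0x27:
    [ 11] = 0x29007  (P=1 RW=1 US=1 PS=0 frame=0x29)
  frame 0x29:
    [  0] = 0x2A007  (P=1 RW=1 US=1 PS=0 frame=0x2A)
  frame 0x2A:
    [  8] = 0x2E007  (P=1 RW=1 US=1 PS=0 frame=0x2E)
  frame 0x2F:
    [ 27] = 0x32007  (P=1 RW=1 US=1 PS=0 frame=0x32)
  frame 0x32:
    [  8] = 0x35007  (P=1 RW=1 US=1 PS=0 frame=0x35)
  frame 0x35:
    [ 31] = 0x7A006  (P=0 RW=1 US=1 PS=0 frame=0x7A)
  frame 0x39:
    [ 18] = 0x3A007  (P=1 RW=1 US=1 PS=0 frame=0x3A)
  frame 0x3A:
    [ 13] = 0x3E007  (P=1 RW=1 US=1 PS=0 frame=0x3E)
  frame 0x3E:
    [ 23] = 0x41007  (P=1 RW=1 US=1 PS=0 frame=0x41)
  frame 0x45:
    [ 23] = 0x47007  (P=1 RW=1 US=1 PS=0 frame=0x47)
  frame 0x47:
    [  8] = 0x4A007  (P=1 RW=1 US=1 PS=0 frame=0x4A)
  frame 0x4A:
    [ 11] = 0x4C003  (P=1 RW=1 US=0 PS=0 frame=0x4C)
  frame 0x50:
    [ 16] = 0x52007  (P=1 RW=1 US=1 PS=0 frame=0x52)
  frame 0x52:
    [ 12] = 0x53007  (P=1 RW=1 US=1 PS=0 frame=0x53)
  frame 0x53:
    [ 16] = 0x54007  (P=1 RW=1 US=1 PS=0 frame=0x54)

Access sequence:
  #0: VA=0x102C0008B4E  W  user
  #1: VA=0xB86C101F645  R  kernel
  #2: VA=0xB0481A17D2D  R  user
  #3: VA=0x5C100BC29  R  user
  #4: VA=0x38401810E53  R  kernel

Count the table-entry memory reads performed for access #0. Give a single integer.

Trace:
#0 VA=0x102C0008B4E (w,user):
  L0: frame=0x24 idx=2 entry=0x27007 [P=1 RW=1 US=1 PS=0]
  L1: frame=0x27 idx=11 entry=0x29007 [P=1 RW=1 US=1 PS=0]
  L2: frame=0x29 idx=0 entry=0x2A007 [P=1 RW=1 US=1 PS=0]
  L3: frame=0x2A idx=8 entry=0x2E007 [P=1 RW=1 US=1 PS=0]
  → PA=0x2EB4E  (4 entries read)
#1 VA=0xB86C101F645 (r,kernel):
  L0: frame=0x24 idx=23 entry=0x2F007 [P=1 RW=1 US=1 PS=0]
  L1: frame=0x2F idx=27 entry=0x32007 [P=1 RW=1 US=1 PS=0]
  L2: frame=0x32 idx=8 entry=0x35007 [P=1 RW=1 US=1 PS=0]
  L3: frame=0x35 idx=31 entry=0x7A006 [P=0 RW=1 US=1 PS=0]
  → PAGE_NOT_PRESENT  (4 entries read)
#2 VA=0xB0481A17D2D (r,user):
  L0: frame=0x24 idx=22 entry=0x39007 [P=1 RW=1 US=1 PS=0]
  L1: frame=0x39 idx=18 entry=0x3A007 [P=1 RW=1 US=1 PS=0]
  L2: frame=0x3A idx=13 entry=0x3E007 [P=1 RW=1 US=1 PS=0]
  L3: frame=0x3E idx=23 entry=0x41007 [P=1 RW=1 US=1 PS=0]
  → PA=0x41D2D  (4 entries read)
#3 VA=0x5C100BC29 (r,user):
  L0: frame=0x24 idx=0 entry=0x45007 [P=1 RW=1 US=1 PS=0]
  L1: frame=0x45 idx=23 entry=0x47007 [P=1 RW=1 US=1 PS=0]
  L2: frame=0x47 idx=8 entry=0x4A007 [P=1 RW=1 US=1 PS=0]
  L3: frame=0x4A idx=11 entry=0x4C003 [P=1 RW=1 US=0 PS=0]
  → PROTECTION_VIOLATION  (4 entries read)
#4 VA=0x38401810E53 (r,kernel):
  L0: frame=0x24 idx=7 entry=0x50007 [P=1 RW=1 US=1 PS=0]
  L1: frame=0x50 idx=16 entry=0x52007 [P=1 RW=1 US=1 PS=0]
  L2: frame=0x52 idx=12 entry=0x53007 [P=1 RW=1 US=1 PS=0]
  L3: frame=0x53 idx=16 entry=0x54007 [P=1 RW=1 US=1 PS=0]
  → PA=0x54E53  (4 entries read)

Entries read for #0: 4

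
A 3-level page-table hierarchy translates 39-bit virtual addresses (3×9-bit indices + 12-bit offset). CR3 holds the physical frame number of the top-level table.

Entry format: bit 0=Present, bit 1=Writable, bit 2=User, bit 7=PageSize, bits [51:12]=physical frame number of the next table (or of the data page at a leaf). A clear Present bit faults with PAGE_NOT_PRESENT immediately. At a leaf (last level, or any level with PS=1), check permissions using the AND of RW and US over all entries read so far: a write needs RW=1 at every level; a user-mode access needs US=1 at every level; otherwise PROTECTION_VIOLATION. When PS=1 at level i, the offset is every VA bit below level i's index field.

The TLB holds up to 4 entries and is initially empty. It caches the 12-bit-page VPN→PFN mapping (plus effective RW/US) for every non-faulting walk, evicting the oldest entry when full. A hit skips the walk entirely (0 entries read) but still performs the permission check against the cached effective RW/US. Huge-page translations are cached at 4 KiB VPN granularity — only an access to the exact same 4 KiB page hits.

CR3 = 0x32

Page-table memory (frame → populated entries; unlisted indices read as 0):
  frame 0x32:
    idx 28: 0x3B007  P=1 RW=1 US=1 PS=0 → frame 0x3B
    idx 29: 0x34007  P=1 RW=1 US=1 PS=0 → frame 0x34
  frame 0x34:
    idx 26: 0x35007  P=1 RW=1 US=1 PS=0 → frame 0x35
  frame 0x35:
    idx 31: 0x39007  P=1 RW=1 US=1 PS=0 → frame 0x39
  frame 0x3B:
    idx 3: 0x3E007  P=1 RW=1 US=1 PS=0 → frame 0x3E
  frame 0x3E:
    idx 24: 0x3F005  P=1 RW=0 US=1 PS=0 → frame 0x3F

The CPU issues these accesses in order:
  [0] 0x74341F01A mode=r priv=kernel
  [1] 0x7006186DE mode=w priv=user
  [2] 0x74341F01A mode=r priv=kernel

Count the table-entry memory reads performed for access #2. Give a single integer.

Per-access translation:
#0 VA=0x74341F01A (r,kernel):
  [0] read 0x32 idx=29: raw=0x34007 flags P=1 W=1 U=1 S=0
  [1] read 0x34 idx=26: raw=0x35007 flags P=1 W=1 U=1 S=0
  [2] read 0x35 idx=31: raw=0x39007 flags P=1 W=1 U=1 S=0
  ✓ 0x3901A  — 3 lookups
#1 VA=0x7006186DE (w,user):
  [0] read 0x32 idx=28: raw=0x3B007 flags P=1 W=1 U=1 S=0
  [1] read 0x3B idx=3: raw=0x3E007 flags P=1 W=1 U=1 S=0
  [2] read 0x3E idx=24: raw=0x3F005 flags P=1 W=0 U=1 S=0
  → PROTECTION_VIOLATION  (3 entries read)
#2 VA=0x74341F01A (r,kernel):
  TLB hit vpn=0x74341F → PA=0x3901A

Entries read for #2: 0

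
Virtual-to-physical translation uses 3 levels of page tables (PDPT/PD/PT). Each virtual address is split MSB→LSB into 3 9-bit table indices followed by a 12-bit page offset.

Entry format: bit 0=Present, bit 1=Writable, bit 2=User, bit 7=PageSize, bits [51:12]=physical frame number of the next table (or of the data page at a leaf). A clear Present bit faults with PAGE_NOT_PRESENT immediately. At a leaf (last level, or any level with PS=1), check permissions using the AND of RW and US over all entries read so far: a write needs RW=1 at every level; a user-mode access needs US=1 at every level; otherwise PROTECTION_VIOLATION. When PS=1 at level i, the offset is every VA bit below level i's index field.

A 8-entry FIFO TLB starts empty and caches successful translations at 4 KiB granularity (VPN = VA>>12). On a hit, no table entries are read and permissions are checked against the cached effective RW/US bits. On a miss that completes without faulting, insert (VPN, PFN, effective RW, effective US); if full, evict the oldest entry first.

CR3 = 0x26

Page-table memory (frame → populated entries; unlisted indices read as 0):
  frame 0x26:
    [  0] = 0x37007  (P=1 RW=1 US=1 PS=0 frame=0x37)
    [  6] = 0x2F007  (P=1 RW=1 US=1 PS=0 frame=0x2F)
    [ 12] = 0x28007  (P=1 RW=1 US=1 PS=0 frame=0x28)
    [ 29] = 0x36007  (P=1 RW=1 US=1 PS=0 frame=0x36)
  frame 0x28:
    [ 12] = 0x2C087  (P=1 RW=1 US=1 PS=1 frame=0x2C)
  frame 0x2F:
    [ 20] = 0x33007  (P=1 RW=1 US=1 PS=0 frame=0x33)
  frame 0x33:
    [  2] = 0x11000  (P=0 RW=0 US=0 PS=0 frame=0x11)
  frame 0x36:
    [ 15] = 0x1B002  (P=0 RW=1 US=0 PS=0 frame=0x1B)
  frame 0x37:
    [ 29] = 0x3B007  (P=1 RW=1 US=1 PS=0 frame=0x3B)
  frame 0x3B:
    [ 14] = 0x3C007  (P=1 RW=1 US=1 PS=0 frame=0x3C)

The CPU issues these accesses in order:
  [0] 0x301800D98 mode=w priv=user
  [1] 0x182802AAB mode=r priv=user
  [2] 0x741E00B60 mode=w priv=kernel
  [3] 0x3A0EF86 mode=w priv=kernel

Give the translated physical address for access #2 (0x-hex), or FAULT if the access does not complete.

Trace:
#0 VA=0x301800D98 (w,user):
  [0] read 0x26 idx=12: raw=0x28007 flags P=1 W=1 U=1 S=0
  [1] read 0x28 idx=12: raw=0x2C087 flags P=1 W=1 U=1 S=1
  → PA=0x2CD98 (huge @L1)  (2 entries read)
#1 VA=0x182802AAB (r,user):
  [0] read 0x26 idx=6: raw=0x2F007 flags P=1 W=1 U=1 S=0
  [1] read 0x2F idx=20: raw=0x33007 flags P=1 W=1 U=1 S=0
  [2] read 0x33 idx=2: raw=0x11000 flags P=0 W=0 U=0 S=0
  → PAGE_NOT_PRESENT  (3 entries read)
#2 VA=0x741E00B60 (w,kernel):
  [0] read 0x26 idx=29: raw=0x36007 flags P=1 W=1 U=1 S=0
  [1] read 0x36 idx=15: raw=0x1B002 flags P=0 W=1 U=0 S=0
  → PAGE_NOT_PRESENT  (2 entries read)
#3 VA=0x3A0EF86 (w,kernel):
  [0] read 0x26 idx=0: raw=0x37007 flags P=1 W=1 U=1 S=0
  [1] read 0x37 idx=29: raw=0x3B007 flags P=1 W=1 U=1 S=0
  [2] read 0x3B idx=14: raw=0x3C007 flags P=1 W=1 U=1 S=0
  → PA=0x3CF86  (3 entries read)

Access #2 PA: FAULT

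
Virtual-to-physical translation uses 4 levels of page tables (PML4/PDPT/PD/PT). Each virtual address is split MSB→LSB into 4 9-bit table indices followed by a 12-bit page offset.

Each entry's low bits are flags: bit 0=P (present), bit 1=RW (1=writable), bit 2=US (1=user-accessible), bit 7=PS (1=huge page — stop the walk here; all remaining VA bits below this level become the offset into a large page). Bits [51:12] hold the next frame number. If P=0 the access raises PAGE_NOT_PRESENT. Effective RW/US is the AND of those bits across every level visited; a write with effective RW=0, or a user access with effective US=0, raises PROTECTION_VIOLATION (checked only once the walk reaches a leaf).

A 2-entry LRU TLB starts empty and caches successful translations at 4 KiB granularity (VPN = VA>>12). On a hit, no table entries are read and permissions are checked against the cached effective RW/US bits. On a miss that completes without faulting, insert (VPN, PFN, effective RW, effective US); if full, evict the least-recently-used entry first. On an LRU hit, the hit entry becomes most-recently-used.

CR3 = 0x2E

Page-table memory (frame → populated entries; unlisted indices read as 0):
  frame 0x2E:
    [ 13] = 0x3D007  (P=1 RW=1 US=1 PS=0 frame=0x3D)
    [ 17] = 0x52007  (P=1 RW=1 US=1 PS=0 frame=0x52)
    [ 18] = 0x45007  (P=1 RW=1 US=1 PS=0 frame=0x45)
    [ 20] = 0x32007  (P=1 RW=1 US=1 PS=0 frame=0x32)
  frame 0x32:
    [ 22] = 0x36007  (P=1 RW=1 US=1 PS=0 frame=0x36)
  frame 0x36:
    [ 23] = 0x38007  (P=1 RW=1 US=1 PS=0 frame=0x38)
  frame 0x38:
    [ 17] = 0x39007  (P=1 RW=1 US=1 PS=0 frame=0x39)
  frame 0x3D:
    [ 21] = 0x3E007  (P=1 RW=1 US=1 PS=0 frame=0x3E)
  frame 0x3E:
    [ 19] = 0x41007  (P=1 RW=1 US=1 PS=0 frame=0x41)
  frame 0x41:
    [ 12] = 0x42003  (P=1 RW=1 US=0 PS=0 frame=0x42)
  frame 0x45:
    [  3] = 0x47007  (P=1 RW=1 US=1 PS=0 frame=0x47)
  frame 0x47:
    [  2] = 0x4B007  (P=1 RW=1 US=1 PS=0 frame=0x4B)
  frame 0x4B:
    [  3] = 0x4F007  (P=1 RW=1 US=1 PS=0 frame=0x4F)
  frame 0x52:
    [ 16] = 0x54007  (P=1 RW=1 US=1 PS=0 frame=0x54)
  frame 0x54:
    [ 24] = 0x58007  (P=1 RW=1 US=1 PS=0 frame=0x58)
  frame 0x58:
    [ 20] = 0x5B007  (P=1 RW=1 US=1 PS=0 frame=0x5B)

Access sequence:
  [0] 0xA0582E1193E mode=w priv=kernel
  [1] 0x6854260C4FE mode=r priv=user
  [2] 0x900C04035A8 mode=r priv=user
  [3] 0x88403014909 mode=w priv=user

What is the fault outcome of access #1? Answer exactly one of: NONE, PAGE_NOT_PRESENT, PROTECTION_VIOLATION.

Walk each access:
#0 VA=0xA0582E1193E (w,kernel):
  L0 @0x2E[20] → 0x32007  P=1,RW=1,US=1,PS=0
  L1 @0x32[22] → 0x36007  P=1,RW=1,US=1,PS=0
  L2 @0x36[23] → 0x38007  P=1,RW=1,US=1,PS=0
  L3 @0x38[17] → 0x39007  P=1,RW=1,US=1,PS=0
  ⇒ phys 0x3993E  [4 reads]
#1 VA=0x6854260C4FE (r,user):
  L0 @0x2E[13] → 0x3D007  P=1,RW=1,US=1,PS=0
  L1 @0x3D[21] → 0x3E007  P=1,RW=1,US=1,PS=0
  L2 @0x3E[19] → 0x41007  P=1,RW=1,US=1,PS=0
  L3 @0x41[12] → 0x42003  P=1,RW=1,US=0,PS=0
  → PROTECTION_VIOLATION  (4 entries read)
#2 VA=0x900C04035A8 (r,user):
  L0 @0x2E[18] → 0x45007  P=1,RW=1,US=1,PS=0
  L1 @0x45[3] → 0x47007  P=1,RW=1,US=1,PS=0
  L2 @0x47[2] → 0x4B007  P=1,RW=1,US=1,PS=0
  L3 @0x4B[3] → 0x4F007  P=1,RW=1,US=1,PS=0
  ⇒ phys 0x4F5A8  [4 reads]
#3 VA=0x88403014909 (w,user):
  L0 @0x2E[17] → 0x52007  P=1,RW=1,US=1,PS=0
  L1 @0x52[16] → 0x54007  P=1,RW=1,US=1,PS=0
  L2 @0x54[24] → 0x58007  P=1,RW=1,US=1,PS=0
  L3 @0x58[20] → 0x5B007  P=1,RW=1,US=1,PS=0
  ⇒ phys 0x5B909  [4 reads]

Access #1 fault: PROTECTION_VIOLATION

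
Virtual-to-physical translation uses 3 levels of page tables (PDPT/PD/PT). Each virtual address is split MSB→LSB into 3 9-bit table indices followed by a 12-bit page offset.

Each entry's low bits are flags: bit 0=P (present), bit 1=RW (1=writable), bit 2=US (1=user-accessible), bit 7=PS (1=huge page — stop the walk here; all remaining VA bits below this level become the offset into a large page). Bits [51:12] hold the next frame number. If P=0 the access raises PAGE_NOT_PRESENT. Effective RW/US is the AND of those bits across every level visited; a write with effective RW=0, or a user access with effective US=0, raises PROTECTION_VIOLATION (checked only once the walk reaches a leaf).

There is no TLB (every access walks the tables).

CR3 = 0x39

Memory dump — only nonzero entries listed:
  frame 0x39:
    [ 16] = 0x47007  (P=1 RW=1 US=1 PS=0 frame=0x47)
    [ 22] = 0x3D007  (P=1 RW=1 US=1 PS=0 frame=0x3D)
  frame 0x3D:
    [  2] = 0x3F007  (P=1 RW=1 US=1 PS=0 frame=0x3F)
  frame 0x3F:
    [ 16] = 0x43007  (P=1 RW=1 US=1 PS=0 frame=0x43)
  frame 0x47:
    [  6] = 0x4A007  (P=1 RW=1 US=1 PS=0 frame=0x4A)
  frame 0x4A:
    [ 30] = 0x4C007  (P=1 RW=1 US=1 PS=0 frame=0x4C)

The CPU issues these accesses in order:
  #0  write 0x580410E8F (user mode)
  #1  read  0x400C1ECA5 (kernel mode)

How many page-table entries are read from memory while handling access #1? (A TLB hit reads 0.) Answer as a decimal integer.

Walk each access:
#0 VA=0x580410E8F (w,user):
  [0] read 0x39 idx=22: raw=0x3D007 flags P=1 W=1 U=1 S=0
  [1] read 0x3D idx=2: raw=0x3F007 flags P=1 W=1 U=1 S=0
  [2] read 0x3F idx=16: raw=0x43007 flags P=1 W=1 U=1 S=0
  ✓ 0x43E8F  — 3 lookups
#1 VA=0x400C1ECA5 (r,kernel):
  [0] read 0x39 idx=16: raw=0x47007 flags P=1 W=1 U=1 S=0
  [1] read 0x47 idx=6: raw=0x4A007 flags P=1 W=1 U=1 S=0
  [2] read 0x4A idx=30: raw=0x4C007 flags P=1 W=1 U=1 S=0
  ✓ 0x4CCA5  — 3 lookups

Entries read for #1: 3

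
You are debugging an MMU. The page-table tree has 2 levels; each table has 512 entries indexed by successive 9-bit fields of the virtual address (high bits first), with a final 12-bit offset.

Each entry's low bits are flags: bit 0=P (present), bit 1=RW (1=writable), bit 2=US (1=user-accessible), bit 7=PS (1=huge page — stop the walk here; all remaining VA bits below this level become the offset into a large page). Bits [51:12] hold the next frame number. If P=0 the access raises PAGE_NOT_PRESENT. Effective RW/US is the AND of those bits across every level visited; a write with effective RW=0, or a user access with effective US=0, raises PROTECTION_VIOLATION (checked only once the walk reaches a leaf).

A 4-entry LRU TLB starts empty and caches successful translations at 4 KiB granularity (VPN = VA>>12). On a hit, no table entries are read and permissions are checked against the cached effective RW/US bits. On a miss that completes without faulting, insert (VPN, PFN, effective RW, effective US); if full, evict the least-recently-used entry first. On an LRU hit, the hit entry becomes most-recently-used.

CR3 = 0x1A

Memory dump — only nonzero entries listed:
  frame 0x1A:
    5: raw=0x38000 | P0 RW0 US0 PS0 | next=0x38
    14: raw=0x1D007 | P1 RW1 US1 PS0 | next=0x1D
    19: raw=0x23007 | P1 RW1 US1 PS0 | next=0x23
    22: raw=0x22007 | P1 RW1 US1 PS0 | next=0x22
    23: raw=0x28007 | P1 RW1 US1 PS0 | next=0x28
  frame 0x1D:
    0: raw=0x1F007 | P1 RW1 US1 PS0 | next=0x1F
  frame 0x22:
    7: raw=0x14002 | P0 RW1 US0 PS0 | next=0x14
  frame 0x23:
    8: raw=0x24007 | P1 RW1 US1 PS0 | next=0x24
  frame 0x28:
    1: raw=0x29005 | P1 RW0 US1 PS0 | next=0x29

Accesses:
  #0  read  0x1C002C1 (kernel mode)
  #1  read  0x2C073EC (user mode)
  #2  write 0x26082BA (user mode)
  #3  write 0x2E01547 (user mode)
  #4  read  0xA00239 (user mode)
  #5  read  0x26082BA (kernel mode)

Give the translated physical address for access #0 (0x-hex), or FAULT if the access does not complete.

Per-access translation:
#0 VA=0x1C002C1 (r,kernel):
  L0: frame=0x1A idx=14 entry=0x1D007 [P=1 RW=1 US=1 PS=0]
  L1: frame=0x1D idx=0 entry=0x1F007 [P=1 RW=1 US=1 PS=0]
  → PA=0x1F2C1  (2 entries read)
#1 VA=0x2C073EC (r,user):
  L0: frame=0x1A idx=22 entry=0x22007 [P=1 RW=1 US=1 PS=0]
  L1: frame=0x22 idx=7 entry=0x14002 [P=0 RW=1 US=0 PS=0]
  ⇒ fault: PAGE_NOT_PRESENT  — 2 lookups
#2 VA=0x26082BA (w,user):
  L0: frame=0x1A idx=19 entry=0x23007 [P=1 RW=1 US=1 PS=0]
  L1: frame=0x23 idx=8 entry=0x24007 [P=1 RW=1 US=1 PS=0]
  → PA=0x242BA  (2 entries read)
#3 VA=0x2E01547 (w,user):
  L0: frame=0x1A idx=23 entry=0x28007 [P=1 RW=1 US=1 PS=0]
  L1: frame=0x28 idx=1 entry=0x29005 [P=1 RW=0 US=1 PS=0]
  ⇒ fault: PROTECTION_VIOLATION  — 2 lookups
#4 VA=0xA00239 (r,user):
  L0: frame=0x1A idx=5 entry=0x38000 [P=0 RW=0 US=0 PS=0]
  ⇒ fault: PAGE_NOT_PRESENT  — 1 lookups
#5 VA=0x26082BA (r,kernel):
  TLB hit vpn=0x2608 → PA=0x242BA

Access #0 PA: 0x1F2C1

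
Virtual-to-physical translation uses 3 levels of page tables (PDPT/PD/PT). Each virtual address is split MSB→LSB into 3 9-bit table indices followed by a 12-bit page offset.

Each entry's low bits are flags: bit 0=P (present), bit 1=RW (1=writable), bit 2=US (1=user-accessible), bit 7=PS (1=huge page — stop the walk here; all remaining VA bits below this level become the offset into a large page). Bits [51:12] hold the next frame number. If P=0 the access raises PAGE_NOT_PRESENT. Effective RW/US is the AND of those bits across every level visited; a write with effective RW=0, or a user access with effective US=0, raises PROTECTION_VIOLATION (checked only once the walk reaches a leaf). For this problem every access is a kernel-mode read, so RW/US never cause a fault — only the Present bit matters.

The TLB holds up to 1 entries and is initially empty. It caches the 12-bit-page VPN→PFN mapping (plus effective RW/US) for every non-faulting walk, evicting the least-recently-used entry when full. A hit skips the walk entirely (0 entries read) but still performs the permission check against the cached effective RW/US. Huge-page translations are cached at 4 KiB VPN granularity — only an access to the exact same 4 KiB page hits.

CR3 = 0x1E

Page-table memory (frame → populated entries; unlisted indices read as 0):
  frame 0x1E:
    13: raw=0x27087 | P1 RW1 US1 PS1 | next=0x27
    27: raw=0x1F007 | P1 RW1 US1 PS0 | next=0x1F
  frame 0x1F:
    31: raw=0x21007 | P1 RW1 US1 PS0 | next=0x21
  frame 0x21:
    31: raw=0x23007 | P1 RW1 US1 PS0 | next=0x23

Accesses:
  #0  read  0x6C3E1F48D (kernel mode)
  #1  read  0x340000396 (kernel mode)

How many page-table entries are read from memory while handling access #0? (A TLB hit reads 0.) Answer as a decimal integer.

Per-access translation:
#0 VA=0x6C3E1F48D (r,kernel):
  L0 @0x1E[27] → 0x1F007  P=1,RW=1,US=1,PS=0
  L1 @0x1F[31] → 0x21007  P=1,RW=1,US=1,PS=0
  L2 @0x21[31] → 0x23007  P=1,RW=1,US=1,PS=0
  ✓ 0x2348D  — 3 lookups
#1 VA=0x340000396 (r,kernel):
  L0 @0x1E[13] → 0x27087  P=1,RW=1,US=1,PS=1
  ✓ 0x27396 (huge @L0)  — 1 lookups

Entries read for #0: 3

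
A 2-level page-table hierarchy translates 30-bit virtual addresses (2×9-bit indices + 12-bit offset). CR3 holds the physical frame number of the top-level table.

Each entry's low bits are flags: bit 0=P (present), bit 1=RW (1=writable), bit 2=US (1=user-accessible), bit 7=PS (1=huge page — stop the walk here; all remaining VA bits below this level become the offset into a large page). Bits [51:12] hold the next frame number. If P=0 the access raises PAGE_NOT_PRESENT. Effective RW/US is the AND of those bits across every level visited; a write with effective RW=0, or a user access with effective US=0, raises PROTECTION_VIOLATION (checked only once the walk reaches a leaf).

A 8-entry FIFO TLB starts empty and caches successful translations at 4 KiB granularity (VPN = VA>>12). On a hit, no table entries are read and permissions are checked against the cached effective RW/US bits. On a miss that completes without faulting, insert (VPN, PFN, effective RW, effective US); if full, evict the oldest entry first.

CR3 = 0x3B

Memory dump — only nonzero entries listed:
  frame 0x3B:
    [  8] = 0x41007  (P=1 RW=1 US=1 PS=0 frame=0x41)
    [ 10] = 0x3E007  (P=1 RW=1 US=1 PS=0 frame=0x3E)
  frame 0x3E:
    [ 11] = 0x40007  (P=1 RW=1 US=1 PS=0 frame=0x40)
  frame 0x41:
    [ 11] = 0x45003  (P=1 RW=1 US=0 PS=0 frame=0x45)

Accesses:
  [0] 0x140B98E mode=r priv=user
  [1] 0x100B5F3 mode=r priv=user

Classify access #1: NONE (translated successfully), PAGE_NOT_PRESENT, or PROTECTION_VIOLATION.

Walk each access:
#0 VA=0x140B98E (r,user):
  [0] read 0x3B idx=10: raw=0x3E007 flags P=1 W=1 U=1 S=0
  [1] read 0x3E idx=11: raw=0x40007 flags P=1 W=1 U=1 S=0
  ✓ 0x4098E  — 2 lookups
#1 VA=0x100B5F3 (r,user):
  [0] read 0x3B idx=8: raw=0x41007 flags P=1 W=1 U=1 S=0
  [1] read 0x41 idx=11: raw=0x45003 flags P=1 W=1 U=0 S=0
  ⇒ fault: PROTECTION_VIOLATION  — 2 lookups

Access #1 fault: PROTECTION_VIOLATION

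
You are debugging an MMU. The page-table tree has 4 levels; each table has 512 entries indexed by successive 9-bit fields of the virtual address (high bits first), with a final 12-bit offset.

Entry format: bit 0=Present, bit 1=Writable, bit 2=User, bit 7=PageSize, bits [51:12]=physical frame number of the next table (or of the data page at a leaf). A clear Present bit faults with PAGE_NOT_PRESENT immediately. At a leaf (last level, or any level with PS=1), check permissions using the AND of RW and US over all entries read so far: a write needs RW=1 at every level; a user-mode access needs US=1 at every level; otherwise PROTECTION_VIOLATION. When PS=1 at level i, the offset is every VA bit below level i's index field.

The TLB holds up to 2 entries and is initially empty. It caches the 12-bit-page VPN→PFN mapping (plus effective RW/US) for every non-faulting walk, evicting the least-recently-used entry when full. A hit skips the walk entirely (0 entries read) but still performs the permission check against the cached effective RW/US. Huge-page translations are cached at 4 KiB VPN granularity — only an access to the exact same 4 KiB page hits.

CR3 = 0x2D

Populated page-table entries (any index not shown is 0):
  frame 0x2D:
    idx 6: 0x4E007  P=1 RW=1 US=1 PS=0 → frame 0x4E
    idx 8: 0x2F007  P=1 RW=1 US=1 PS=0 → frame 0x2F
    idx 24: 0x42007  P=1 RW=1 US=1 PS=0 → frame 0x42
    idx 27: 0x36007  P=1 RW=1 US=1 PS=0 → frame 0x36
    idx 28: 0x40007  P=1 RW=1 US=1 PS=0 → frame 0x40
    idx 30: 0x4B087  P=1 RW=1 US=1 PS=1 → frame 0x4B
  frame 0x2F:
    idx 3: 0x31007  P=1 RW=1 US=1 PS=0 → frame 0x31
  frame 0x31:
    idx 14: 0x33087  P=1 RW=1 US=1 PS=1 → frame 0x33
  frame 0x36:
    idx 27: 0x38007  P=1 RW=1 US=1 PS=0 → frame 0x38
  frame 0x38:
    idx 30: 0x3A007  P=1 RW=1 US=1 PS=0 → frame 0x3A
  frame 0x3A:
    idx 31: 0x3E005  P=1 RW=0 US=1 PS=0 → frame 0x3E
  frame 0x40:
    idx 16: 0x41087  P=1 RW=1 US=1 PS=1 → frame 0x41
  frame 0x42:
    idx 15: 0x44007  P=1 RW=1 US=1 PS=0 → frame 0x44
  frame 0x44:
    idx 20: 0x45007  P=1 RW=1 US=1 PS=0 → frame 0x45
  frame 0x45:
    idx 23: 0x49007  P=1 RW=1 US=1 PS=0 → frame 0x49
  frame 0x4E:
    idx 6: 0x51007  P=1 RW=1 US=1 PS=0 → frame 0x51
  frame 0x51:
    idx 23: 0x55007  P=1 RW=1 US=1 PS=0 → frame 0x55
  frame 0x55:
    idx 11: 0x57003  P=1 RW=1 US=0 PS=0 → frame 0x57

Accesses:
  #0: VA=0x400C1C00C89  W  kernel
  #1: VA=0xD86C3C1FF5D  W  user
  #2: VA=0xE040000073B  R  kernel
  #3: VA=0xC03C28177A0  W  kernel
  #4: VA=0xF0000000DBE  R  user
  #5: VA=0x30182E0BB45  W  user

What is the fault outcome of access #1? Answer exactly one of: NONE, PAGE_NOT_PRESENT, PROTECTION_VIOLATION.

Per-access translation:
#0 VA=0x400C1C00C89 (w,kernel):
  lvl0: tbl 0x2D, slot 8 ⇒ 0x2F007 (P1/RW1/US1/PS0)
  lvl1: tbl 0x2F, slot 3 ⇒ 0x31007 (P1/RW1/US1/PS0)
  lvl2: tbl 0x31, slot 14 ⇒ 0x33087 (P1/RW1/US1/PS1)
  → PA=0x33C89 (huge @L2)  (3 entries read)
#1 VA=0xD86C3C1FF5D (w,user):
  lvl0: tbl 0x2D, slot 27 ⇒ 0x36007 (P1/RW1/US1/PS0)
  lvl1: tbl 0x36, slot 27 ⇒ 0x38007 (P1/RW1/US1/PS0)
  lvl2: tbl 0x38, slot 30 ⇒ 0x3A007 (P1/RW1/US1/PS0)
  lvl3: tbl 0x3A, slot 31 ⇒ 0x3E005 (P1/RW0/US1/PS0)
  → PROTECTION_VIOLATION  (4 entries read)
#2 VA=0xE040000073B (r,kernel):
  lvl0: tbl 0x2D, slot 28 ⇒ 0x40007 (P1/RW1/US1/PS0)
  lvl1: tbl 0x40, slot 16 ⇒ 0x41087 (P1/RW1/US1/PS1)
  → PA=0x4173B (huge @L1)  (2 entries read)
#3 VA=0xC03C28177A0 (w,kernel):
  lvl0: tbl 0x2D, slot 24 ⇒ 0x42007 (P1/RW1/US1/PS0)
  lvl1: tbl 0x42, slot 15 ⇒ 0x44007 (P1/RW1/US1/PS0)
  lvl2: tbl 0x44, slot 20 ⇒ 0x45007 (P1/RW1/US1/PS0)
  lvl3: tbl 0x45, slot 23 ⇒ 0x49007 (P1/RW1/US1/PS0)
  → PA=0x497A0  (4 entries read)
#4 VA=0xF0000000DBE (r,user):
  lvl0: tbl 0x2D, slot 30 ⇒ 0x4B087 (P1/RW1/US1/PS1)
  → PA=0x4BDBE (huge @L0)  (1 entries read)
#5 VA=0x30182E0BB45 (w,user):
  lvl0: tbl 0x2D, slot 6 ⇒ 0x4E007 (P1/RW1/US1/PS0)
  lvl1: tbl 0x4E, slot 6 ⇒ 0x51007 (P1/RW1/US1/PS0)
  lvl2: tbl 0x51, slot 23 ⇒ 0x55007 (P1/RW1/US1/PS0)
  lvl3: tbl 0x55, slot 11 ⇒ 0x57003 (P1/RW1/US0/PS0)
  → PROTECTION_VIOLATION  (4 entries read)

Access #1 fault: PROTECTION_VIOLATION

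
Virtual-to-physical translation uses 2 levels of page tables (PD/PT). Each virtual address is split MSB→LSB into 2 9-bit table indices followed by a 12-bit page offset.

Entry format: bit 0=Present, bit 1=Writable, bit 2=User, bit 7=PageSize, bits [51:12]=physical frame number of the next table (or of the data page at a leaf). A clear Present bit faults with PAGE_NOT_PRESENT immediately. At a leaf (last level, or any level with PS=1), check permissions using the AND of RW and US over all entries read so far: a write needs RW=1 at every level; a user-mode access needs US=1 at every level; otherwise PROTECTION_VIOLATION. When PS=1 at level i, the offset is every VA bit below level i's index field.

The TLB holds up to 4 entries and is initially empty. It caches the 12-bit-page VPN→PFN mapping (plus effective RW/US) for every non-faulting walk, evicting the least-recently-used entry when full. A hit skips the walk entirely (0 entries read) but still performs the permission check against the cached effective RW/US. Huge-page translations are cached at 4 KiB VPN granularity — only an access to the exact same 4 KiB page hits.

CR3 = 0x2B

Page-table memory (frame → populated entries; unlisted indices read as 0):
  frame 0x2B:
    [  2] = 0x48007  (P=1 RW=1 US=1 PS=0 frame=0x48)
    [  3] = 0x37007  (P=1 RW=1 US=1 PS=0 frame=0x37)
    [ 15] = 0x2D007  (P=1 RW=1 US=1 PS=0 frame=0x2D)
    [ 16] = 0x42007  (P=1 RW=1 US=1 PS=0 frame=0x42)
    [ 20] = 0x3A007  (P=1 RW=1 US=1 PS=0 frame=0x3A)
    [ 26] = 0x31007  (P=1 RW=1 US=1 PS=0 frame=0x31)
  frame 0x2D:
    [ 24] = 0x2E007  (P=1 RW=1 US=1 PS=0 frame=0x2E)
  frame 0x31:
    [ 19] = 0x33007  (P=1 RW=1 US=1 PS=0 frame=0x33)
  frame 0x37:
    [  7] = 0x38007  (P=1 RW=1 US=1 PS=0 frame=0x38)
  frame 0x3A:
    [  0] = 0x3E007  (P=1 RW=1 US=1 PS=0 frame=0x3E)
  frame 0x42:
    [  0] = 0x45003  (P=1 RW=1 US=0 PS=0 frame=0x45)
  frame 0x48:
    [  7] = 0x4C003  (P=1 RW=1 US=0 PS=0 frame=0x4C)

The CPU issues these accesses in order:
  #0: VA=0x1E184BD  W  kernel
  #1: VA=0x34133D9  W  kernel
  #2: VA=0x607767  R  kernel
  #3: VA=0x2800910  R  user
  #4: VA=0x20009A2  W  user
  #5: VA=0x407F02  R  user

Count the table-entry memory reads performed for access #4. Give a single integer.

Trace:
#0 VA=0x1E184BD (w,kernel):
  L0 @0x2B[15] → 0x2D007  P=1,RW=1,US=1,PS=0
  L1 @0x2D[24] → 0x2E007  P=1,RW=1,US=1,PS=0
  ⇒ phys 0x2E4BD  [2 reads]
#1 VA=0x34133D9 (w,kernel):
  L0 @0x2B[26] → 0x31007  P=1,RW=1,US=1,PS=0
  L1 @0x31[19] → 0x33007  P=1,RW=1,US=1,PS=0
  ⇒ phys 0x333D9  [2 reads]
#2 VA=0x607767 (r,kernel):
  L0 @0x2B[3] → 0x37007  P=1,RW=1,US=1,PS=0
  L1 @0x37[7] → 0x38007  P=1,RW=1,US=1,PS=0
  ⇒ phys 0x38767  [2 reads]
#3 VA=0x2800910 (r,user):
  L0 @0x2B[20] → 0x3A007  P=1,RW=1,US=1,PS=0
  L1 @0x3A[0] → 0x3E007  P=1,RW=1,US=1,PS=0
  ⇒ phys 0x3E910  [2 reads]
#4 VA=0x20009A2 (w,user):
  L0 @0x2B[16] → 0x42007  P=1,RW=1,US=1,PS=0
  L1 @0x42[0] → 0x45003  P=1,RW=1,US=0,PS=0
  → PROTECTION_VIOLATION  (2 entries read)
#5 VA=0x407F02 (r,user):
  L0 @0x2B[2] → 0x48007  P=1,RW=1,US=1,PS=0
  L1 @0x48[7] → 0x4C003  P=1,RW=1,US=0,PS=0
  → PROTECTION_VIOLATION  (2 entries read)

Entries read for #4: 2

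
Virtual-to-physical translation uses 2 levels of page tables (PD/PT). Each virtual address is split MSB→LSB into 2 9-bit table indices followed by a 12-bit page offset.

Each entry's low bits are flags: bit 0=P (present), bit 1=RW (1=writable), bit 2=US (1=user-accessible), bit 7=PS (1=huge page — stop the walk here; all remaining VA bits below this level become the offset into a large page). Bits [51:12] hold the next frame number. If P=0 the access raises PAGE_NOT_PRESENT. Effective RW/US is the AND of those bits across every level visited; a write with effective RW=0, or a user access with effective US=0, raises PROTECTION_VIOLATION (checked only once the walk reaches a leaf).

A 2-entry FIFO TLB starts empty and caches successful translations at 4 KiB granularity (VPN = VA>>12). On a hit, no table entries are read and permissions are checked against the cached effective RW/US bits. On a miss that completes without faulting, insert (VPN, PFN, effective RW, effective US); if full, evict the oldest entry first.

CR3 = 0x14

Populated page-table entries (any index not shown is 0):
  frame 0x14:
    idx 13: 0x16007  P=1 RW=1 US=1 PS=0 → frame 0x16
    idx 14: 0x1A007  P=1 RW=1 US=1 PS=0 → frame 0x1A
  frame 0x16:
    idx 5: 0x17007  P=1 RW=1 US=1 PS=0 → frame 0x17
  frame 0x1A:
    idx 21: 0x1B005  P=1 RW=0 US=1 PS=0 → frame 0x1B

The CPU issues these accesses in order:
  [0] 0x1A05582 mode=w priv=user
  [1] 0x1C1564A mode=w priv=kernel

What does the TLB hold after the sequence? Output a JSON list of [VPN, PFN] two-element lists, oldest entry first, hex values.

Walk each access:
#0 VA=0x1A05582 (w,user):
  lvl0: tbl 0x14, slot 13 ⇒ 0x16007 (P1/RW1/US1/PS0)
  lvl1: tbl 0x16, slot 5 ⇒ 0x17007 (P1/RW1/US1/PS0)
  → PA=0x17582  (2 entries read)
#1 VA=0x1C1564A (w,kernel):
  lvl0: tbl 0x14, slot 14 ⇒ 0x1A007 (P1/RW1/US1/PS0)
  lvl1: tbl 0x1A, slot 21 ⇒ 0x1B005 (P1/RW0/US1/PS0)
  ✗ PROTECTION_VIOLATION  [2 reads]

TLB: [["0x1A05", "0x17"]]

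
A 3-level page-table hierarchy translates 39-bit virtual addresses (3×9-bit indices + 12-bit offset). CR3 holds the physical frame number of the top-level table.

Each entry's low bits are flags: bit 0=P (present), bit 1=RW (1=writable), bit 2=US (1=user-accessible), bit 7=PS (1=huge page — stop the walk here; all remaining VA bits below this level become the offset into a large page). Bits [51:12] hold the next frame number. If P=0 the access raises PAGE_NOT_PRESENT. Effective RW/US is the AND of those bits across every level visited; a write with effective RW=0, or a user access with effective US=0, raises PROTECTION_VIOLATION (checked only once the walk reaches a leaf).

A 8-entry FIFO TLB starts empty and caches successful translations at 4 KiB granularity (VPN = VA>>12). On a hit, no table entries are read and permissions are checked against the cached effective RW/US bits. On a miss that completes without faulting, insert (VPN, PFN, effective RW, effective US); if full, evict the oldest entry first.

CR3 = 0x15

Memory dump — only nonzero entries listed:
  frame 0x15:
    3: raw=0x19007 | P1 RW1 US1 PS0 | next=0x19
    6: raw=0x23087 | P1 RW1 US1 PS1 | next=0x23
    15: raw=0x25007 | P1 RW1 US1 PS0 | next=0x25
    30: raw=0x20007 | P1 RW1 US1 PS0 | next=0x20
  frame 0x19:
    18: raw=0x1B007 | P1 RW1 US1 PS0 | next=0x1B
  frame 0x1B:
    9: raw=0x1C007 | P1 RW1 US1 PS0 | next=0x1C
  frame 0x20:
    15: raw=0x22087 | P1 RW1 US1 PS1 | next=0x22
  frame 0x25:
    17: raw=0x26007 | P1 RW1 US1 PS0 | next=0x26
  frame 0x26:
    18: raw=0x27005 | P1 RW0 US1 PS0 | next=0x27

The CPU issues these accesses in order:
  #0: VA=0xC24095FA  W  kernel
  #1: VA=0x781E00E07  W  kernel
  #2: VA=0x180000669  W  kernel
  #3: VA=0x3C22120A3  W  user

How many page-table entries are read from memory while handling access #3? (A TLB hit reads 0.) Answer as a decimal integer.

Per-access translation:
#0 VA=0xC24095FA (w,kernel):
  L0 @0x15[3] → 0x19007  P=1,RW=1,US=1,PS=0
  L1 @0x19[18] → 0x1B007  P=1,RW=1,US=1,PS=0
  L2 @0x1B[9] → 0x1C007  P=1,RW=1,US=1,PS=0
  → PA=0x1C5FA  (3 entries read)
#1 VA=0x781E00E07 (w,kernel):
  L0 @0x15[30] → 0x20007  P=1,RW=1,US=1,PS=0
  L1 @0x20[15] → 0x22087  P=1,RW=1,US=1,PS=1
  → PA=0x22E07 (huge @L1)  (2 entries read)
#2 VA=0x180000669 (w,kernel):
  L0 @0x15[6] → 0x23087  P=1,RW=1,US=1,PS=1
  → PA=0x23669 (huge @L0)  (1 entries read)
#3 VA=0x3C22120A3 (w,user):
  L0 @0x15[15] → 0x25007  P=1,RW=1,US=1,PS=0
  L1 @0x25[17] → 0x26007  P=1,RW=1,US=1,PS=0
  L2 @0x26[18] → 0x27005  P=1,RW=0,US=1,PS=0
  → PROTECTION_VIOLATION  (3 entries read)

Entries read for #3: 3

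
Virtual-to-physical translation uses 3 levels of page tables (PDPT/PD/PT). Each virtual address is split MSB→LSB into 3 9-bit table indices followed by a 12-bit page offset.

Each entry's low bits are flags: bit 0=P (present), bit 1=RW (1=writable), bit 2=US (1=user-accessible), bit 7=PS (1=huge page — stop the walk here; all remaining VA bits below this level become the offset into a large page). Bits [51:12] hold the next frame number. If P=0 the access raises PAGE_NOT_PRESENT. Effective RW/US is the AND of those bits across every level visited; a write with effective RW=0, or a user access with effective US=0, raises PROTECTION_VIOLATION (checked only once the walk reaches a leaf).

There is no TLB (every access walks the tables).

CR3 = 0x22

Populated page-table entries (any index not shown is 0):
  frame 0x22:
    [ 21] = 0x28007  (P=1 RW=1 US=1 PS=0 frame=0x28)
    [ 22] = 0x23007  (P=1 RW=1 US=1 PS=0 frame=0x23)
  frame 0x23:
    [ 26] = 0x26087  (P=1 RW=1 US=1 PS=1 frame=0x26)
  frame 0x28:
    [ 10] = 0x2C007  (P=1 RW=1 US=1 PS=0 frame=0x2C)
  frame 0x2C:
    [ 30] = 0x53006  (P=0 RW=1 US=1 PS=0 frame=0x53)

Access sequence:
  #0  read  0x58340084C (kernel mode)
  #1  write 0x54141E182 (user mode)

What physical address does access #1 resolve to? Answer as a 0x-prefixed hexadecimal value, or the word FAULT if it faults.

Walk each access:
#0 VA=0x58340084C (r,kernel):
  L0: frame=0x22 idx=22 entry=0x23007 [P=1 RW=1 US=1 PS=0]
  L1: frame=0x23 idx=26 entry=0x26087 [P=1 RW=1 US=1 PS=1]
  ⇒ phys 0x2684C (huge @L1)  [2 reads]
#1 VA=0x54141E182 (w,user):
  L0: frame=0x22 idx=21 entry=0x28007 [P=1 RW=1 US=1 PS=0]
  L1: frame=0x28 idx=10 entry=0x2C007 [P=1 RW=1 US=1 PS=0]
  L2: frame=0x2C idx=30 entry=0x53006 [P=0 RW=1 US=1 PS=0]
  ⇒ fault: PAGE_NOT_PRESENT  — 3 lookups

Access #1 PA: FAULT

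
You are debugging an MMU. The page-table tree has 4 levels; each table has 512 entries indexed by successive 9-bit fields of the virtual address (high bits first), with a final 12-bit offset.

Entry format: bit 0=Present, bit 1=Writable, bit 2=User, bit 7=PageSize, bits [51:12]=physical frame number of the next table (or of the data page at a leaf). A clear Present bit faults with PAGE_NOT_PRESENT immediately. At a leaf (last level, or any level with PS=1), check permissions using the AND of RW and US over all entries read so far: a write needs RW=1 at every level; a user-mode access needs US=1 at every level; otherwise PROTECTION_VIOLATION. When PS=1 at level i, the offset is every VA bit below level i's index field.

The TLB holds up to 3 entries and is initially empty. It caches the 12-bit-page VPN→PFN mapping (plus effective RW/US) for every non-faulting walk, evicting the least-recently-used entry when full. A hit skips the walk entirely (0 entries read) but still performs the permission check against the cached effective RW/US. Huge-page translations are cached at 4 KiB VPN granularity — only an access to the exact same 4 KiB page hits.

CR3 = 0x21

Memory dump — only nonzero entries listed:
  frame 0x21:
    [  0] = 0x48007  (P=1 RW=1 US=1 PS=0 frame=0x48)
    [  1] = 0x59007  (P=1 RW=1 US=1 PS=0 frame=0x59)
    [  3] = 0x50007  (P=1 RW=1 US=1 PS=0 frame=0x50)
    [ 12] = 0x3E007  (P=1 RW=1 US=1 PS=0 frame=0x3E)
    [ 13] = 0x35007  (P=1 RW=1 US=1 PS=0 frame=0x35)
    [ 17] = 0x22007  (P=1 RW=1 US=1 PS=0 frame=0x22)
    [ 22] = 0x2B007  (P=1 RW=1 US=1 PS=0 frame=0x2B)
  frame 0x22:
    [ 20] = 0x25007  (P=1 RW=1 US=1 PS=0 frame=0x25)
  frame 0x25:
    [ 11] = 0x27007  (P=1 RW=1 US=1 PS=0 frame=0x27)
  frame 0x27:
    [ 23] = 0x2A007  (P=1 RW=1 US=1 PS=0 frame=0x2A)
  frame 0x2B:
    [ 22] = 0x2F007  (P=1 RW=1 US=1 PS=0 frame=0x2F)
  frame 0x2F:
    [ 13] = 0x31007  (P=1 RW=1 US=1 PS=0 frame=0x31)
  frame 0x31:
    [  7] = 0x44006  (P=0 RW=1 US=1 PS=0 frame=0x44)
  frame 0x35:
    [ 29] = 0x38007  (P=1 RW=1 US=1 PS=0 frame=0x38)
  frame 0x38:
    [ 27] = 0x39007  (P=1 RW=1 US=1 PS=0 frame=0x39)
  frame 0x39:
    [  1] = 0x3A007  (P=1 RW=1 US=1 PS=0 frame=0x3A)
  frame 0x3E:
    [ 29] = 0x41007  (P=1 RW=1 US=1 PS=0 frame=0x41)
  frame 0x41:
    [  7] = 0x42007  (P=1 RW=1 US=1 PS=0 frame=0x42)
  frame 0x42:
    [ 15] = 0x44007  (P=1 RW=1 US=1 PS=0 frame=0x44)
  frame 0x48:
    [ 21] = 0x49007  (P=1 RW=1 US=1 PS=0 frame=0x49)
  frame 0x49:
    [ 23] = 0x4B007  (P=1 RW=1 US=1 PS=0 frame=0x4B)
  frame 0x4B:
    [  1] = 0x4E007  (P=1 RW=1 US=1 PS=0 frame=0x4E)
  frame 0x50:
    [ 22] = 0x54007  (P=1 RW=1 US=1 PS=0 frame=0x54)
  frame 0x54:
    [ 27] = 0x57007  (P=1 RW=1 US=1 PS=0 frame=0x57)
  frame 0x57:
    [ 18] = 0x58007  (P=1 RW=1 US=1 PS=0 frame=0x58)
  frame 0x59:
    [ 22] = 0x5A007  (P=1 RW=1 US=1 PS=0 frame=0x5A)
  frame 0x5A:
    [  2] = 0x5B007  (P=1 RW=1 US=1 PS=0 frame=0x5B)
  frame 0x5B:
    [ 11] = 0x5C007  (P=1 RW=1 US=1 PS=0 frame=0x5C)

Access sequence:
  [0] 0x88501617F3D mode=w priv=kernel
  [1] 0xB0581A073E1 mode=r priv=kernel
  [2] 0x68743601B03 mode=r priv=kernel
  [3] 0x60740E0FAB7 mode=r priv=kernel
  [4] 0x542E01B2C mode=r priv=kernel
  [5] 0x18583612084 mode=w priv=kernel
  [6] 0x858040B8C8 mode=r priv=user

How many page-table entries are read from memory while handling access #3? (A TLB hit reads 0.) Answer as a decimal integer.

Per-access translation:
#0 VA=0x88501617F3D (w,kernel):
  L0: frame=0x21 idx=17 entry=0x22007 [P=1 RW=1 US=1 PS=0]
  L1: frame=0x22 idx=20 entry=0x25007 [P=1 RW=1 US=1 PS=0]
  L2: frame=0x25 idx=11 entry=0x27007 [P=1 RW=1 US=1 PS=0]
  L3: frame=0x27 idx=23 entry=0x2A007 [P=1 RW=1 US=1 PS=0]
  ⇒ phys 0x2AF3D  [4 reads]
#1 VA=0xB0581A073E1 (r,kernel):
  L0: frame=0x21 idx=22 entry=0x2B007 [P=1 RW=1 US=1 PS=0]
  L1: frame=0x2B idx=22 entry=0x2F007 [P=1 RW=1 US=1 PS=0]
  L2: frame=0x2F idx=13 entry=0x31007 [P=1 RW=1 US=1 PS=0]
  L3: frame=0x31 idx=7 entry=0x44006 [P=0 RW=1 US=1 PS=0]
  ⇒ fault: PAGE_NOT_PRESENT  — 4 lookups
#2 VA=0x68743601B03 (r,kernel):
  L0: frame=0x21 idx=13 entry=0x35007 [P=1 RW=1 US=1 PS=0]
  L1: frame=0x35 idx=29 entry=0x38007 [P=1 RW=1 US=1 PS=0]
  L2: frame=0x38 idx=27 entry=0x39007 [P=1 RW=1 US=1 PS=0]
  L3: frame=0x39 idx=1 entry=0x3A007 [P=1 RW=1 US=1 PS=0]
  ⇒ phys 0x3AB03  [4 reads]
#3 VA=0x60740E0FAB7 (r,kernel):
  L0: frame=0x21 idx=12 entry=0x3E007 [P=1 RW=1 US=1 PS=0]
  L1: frame=0x3E idx=29 entry=0x41007 [P=1 RW=1 US=1 PS=0]
  L2: frame=0x41 idx=7 entry=0x42007 [P=1 RW=1 US=1 PS=0]
  L3: frame=0x42 idx=15 entry=0x44007 [P=1 RW=1 US=1 PS=0]
  ⇒ phys 0x44AB7  [4 reads]
#4 VA=0x542E01B2C (r,kernel):
  L0: frame=0x21 idx=0 entry=0x48007 [P=1 RW=1 US=1 PS=0]
  L1: frame=0x48 idx=21 entry=0x49007 [P=1 RW=1 US=1 PS=0]
  L2: frame=0x49 idx=23 entry=0x4B007 [P=1 RW=1 US=1 PS=0]
  L3: frame=0x4B idx=1 entry=0x4E007 [P=1 RW=1 US=1 PS=0]
  ⇒ phys 0x4EB2C  [4 reads]
#5 VA=0x18583612084 (w,kernel):
  L0: frame=0x21 idx=3 entry=0x50007 [P=1 RW=1 US=1 PS=0]
  L1: frame=0x50 idx=22 entry=0x54007 [P=1 RW=1 US=1 PS=0]
  L2: frame=0x54 idx=27 entry=0x57007 [P=1 RW=1 US=1 PS=0]
  L3: frame=0x57 idx=18 entry=0x58007 [P=1 RW=1 US=1 PS=0]
  ⇒ phys 0x58084  [4 reads]
#6 VA=0x858040B8C8 (r,user):
  L0: frame=0x21 idx=1 entry=0x59007 [P=1 RW=1 US=1 PS=0]
  L1: frame=0x59 idx=22 entry=0x5A007 [P=1 RW=1 US=1 PS=0]
  L2: frame=0x5A idx=2 entry=0x5B007 [P=1 RW=1 US=1 PS=0]
  L3: frame=0x5B idx=11 entry=0x5C007 [P=1 RW=1 US=1 PS=0]
  ⇒ phys 0x5C8C8  [4 reads]

Entries read for #3: 4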